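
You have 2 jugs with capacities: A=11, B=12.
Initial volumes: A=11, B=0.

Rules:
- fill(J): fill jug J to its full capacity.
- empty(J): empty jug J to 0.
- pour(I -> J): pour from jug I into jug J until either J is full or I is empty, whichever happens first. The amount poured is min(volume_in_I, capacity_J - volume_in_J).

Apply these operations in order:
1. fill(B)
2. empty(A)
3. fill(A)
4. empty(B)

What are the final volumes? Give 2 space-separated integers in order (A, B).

Answer: 11 0

Derivation:
Step 1: fill(B) -> (A=11 B=12)
Step 2: empty(A) -> (A=0 B=12)
Step 3: fill(A) -> (A=11 B=12)
Step 4: empty(B) -> (A=11 B=0)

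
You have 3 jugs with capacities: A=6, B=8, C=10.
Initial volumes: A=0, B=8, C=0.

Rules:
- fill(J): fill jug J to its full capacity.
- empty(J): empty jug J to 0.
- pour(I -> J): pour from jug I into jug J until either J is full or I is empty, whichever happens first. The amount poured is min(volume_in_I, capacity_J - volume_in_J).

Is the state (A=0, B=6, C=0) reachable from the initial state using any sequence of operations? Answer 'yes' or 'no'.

BFS from (A=0, B=8, C=0):
  1. fill(A) -> (A=6 B=8 C=0)
  2. empty(B) -> (A=6 B=0 C=0)
  3. pour(A -> B) -> (A=0 B=6 C=0)
Target reached → yes.

Answer: yes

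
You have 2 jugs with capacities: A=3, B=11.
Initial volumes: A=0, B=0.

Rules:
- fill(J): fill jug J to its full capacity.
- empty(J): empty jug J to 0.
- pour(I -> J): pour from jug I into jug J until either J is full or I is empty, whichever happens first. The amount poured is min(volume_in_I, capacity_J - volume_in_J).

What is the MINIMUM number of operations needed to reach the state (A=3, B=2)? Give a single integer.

BFS from (A=0, B=0). One shortest path:
  1. fill(B) -> (A=0 B=11)
  2. pour(B -> A) -> (A=3 B=8)
  3. empty(A) -> (A=0 B=8)
  4. pour(B -> A) -> (A=3 B=5)
  5. empty(A) -> (A=0 B=5)
  6. pour(B -> A) -> (A=3 B=2)
Reached target in 6 moves.

Answer: 6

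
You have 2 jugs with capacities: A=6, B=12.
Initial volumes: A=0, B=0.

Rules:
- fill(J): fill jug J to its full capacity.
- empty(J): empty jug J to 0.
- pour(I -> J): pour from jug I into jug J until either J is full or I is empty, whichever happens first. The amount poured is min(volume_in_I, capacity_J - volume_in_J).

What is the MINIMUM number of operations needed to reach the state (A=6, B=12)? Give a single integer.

Answer: 2

Derivation:
BFS from (A=0, B=0). One shortest path:
  1. fill(A) -> (A=6 B=0)
  2. fill(B) -> (A=6 B=12)
Reached target in 2 moves.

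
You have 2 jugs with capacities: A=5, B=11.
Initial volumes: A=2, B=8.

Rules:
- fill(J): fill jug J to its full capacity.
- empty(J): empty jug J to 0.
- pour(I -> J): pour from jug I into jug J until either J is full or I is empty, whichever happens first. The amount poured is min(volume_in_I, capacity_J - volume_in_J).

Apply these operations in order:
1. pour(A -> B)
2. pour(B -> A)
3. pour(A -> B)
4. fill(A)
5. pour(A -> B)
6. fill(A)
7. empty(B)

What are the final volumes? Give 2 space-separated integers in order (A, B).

Answer: 5 0

Derivation:
Step 1: pour(A -> B) -> (A=0 B=10)
Step 2: pour(B -> A) -> (A=5 B=5)
Step 3: pour(A -> B) -> (A=0 B=10)
Step 4: fill(A) -> (A=5 B=10)
Step 5: pour(A -> B) -> (A=4 B=11)
Step 6: fill(A) -> (A=5 B=11)
Step 7: empty(B) -> (A=5 B=0)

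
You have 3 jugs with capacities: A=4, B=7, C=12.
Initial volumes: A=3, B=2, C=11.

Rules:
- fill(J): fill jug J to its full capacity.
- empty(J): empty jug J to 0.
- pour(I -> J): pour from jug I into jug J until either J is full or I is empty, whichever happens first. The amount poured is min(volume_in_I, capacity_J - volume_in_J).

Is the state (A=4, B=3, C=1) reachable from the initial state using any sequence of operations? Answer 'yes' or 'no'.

Answer: yes

Derivation:
BFS from (A=3, B=2, C=11):
  1. pour(B -> C) -> (A=3 B=1 C=12)
  2. empty(C) -> (A=3 B=1 C=0)
  3. pour(B -> C) -> (A=3 B=0 C=1)
  4. pour(A -> B) -> (A=0 B=3 C=1)
  5. fill(A) -> (A=4 B=3 C=1)
Target reached → yes.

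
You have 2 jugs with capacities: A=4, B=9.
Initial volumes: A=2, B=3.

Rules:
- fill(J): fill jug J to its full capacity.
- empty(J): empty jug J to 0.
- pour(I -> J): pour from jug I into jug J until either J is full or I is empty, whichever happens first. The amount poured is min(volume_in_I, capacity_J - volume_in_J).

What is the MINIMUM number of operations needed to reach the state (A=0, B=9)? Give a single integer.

Answer: 2

Derivation:
BFS from (A=2, B=3). One shortest path:
  1. empty(A) -> (A=0 B=3)
  2. fill(B) -> (A=0 B=9)
Reached target in 2 moves.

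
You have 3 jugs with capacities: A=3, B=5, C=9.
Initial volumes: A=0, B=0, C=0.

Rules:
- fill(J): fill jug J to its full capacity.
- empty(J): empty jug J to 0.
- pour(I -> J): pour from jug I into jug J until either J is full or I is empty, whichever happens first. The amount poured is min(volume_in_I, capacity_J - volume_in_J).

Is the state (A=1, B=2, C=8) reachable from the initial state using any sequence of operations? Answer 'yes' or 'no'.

BFS explored all 176 reachable states.
Reachable set includes: (0,0,0), (0,0,1), (0,0,2), (0,0,3), (0,0,4), (0,0,5), (0,0,6), (0,0,7), (0,0,8), (0,0,9), (0,1,0), (0,1,1) ...
Target (A=1, B=2, C=8) not in reachable set → no.

Answer: no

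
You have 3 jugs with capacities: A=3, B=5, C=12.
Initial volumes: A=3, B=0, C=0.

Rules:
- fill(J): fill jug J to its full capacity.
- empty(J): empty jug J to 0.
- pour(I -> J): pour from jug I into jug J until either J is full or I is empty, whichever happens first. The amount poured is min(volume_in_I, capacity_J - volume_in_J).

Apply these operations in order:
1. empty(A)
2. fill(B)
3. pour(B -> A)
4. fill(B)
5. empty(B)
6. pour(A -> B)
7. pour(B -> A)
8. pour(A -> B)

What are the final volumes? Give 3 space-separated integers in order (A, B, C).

Step 1: empty(A) -> (A=0 B=0 C=0)
Step 2: fill(B) -> (A=0 B=5 C=0)
Step 3: pour(B -> A) -> (A=3 B=2 C=0)
Step 4: fill(B) -> (A=3 B=5 C=0)
Step 5: empty(B) -> (A=3 B=0 C=0)
Step 6: pour(A -> B) -> (A=0 B=3 C=0)
Step 7: pour(B -> A) -> (A=3 B=0 C=0)
Step 8: pour(A -> B) -> (A=0 B=3 C=0)

Answer: 0 3 0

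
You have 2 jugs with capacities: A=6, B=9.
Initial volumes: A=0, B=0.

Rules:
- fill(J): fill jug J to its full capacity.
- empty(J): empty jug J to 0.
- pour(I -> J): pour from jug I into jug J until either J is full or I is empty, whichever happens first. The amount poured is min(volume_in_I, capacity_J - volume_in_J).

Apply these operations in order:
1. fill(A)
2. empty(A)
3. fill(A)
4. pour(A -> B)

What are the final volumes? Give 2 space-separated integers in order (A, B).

Answer: 0 6

Derivation:
Step 1: fill(A) -> (A=6 B=0)
Step 2: empty(A) -> (A=0 B=0)
Step 3: fill(A) -> (A=6 B=0)
Step 4: pour(A -> B) -> (A=0 B=6)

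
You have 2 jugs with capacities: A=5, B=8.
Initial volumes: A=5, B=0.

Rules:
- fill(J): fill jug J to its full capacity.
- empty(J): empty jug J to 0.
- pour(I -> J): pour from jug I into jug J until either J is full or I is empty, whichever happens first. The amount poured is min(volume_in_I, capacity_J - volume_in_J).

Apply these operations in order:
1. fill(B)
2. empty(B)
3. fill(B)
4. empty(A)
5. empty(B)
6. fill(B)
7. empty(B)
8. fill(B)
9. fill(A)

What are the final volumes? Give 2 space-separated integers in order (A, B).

Step 1: fill(B) -> (A=5 B=8)
Step 2: empty(B) -> (A=5 B=0)
Step 3: fill(B) -> (A=5 B=8)
Step 4: empty(A) -> (A=0 B=8)
Step 5: empty(B) -> (A=0 B=0)
Step 6: fill(B) -> (A=0 B=8)
Step 7: empty(B) -> (A=0 B=0)
Step 8: fill(B) -> (A=0 B=8)
Step 9: fill(A) -> (A=5 B=8)

Answer: 5 8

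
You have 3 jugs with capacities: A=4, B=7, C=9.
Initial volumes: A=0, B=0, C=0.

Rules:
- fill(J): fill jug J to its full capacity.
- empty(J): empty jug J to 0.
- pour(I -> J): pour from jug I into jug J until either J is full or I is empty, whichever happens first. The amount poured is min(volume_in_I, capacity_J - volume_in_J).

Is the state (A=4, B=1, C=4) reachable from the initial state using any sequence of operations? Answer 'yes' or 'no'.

BFS from (A=0, B=0, C=0):
  1. fill(C) -> (A=0 B=0 C=9)
  2. pour(C -> A) -> (A=4 B=0 C=5)
  3. pour(C -> B) -> (A=4 B=5 C=0)
  4. pour(A -> C) -> (A=0 B=5 C=4)
  5. pour(B -> A) -> (A=4 B=1 C=4)
Target reached → yes.

Answer: yes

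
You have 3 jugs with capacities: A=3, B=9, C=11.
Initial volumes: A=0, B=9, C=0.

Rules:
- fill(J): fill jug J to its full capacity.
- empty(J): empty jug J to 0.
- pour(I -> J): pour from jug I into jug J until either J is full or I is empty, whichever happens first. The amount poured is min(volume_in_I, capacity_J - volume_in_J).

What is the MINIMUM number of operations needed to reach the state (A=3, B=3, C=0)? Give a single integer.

Answer: 3

Derivation:
BFS from (A=0, B=9, C=0). One shortest path:
  1. pour(B -> A) -> (A=3 B=6 C=0)
  2. empty(A) -> (A=0 B=6 C=0)
  3. pour(B -> A) -> (A=3 B=3 C=0)
Reached target in 3 moves.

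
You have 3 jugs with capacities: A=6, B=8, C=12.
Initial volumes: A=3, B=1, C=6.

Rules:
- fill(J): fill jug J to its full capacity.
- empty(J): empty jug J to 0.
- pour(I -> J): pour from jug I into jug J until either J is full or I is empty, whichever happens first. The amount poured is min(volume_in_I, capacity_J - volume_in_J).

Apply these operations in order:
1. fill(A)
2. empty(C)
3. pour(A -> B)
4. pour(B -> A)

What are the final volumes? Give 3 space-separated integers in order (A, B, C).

Step 1: fill(A) -> (A=6 B=1 C=6)
Step 2: empty(C) -> (A=6 B=1 C=0)
Step 3: pour(A -> B) -> (A=0 B=7 C=0)
Step 4: pour(B -> A) -> (A=6 B=1 C=0)

Answer: 6 1 0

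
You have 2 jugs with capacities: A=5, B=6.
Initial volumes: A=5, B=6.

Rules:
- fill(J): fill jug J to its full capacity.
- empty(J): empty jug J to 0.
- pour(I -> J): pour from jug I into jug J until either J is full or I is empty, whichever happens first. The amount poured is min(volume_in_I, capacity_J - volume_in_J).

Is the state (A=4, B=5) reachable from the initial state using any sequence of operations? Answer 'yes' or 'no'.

BFS explored all 22 reachable states.
Reachable set includes: (0,0), (0,1), (0,2), (0,3), (0,4), (0,5), (0,6), (1,0), (1,6), (2,0), (2,6), (3,0) ...
Target (A=4, B=5) not in reachable set → no.

Answer: no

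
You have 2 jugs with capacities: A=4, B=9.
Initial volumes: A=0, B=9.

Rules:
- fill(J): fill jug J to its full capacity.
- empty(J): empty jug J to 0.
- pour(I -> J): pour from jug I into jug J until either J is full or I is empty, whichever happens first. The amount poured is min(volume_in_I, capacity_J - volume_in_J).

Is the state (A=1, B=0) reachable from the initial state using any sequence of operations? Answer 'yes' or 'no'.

Answer: yes

Derivation:
BFS from (A=0, B=9):
  1. pour(B -> A) -> (A=4 B=5)
  2. empty(A) -> (A=0 B=5)
  3. pour(B -> A) -> (A=4 B=1)
  4. empty(A) -> (A=0 B=1)
  5. pour(B -> A) -> (A=1 B=0)
Target reached → yes.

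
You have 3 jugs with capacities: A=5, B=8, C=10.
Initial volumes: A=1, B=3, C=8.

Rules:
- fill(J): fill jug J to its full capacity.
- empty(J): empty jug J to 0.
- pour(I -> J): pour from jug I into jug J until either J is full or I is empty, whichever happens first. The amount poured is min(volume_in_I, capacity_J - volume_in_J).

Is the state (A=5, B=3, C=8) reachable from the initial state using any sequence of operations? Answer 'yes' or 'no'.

BFS from (A=1, B=3, C=8):
  1. fill(A) -> (A=5 B=3 C=8)
Target reached → yes.

Answer: yes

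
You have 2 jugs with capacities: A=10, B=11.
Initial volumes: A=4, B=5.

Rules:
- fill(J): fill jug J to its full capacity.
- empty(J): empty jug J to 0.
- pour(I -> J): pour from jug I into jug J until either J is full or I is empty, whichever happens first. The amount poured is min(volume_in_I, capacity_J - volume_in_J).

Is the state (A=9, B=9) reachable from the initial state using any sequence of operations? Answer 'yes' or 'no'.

Answer: no

Derivation:
BFS explored all 43 reachable states.
Reachable set includes: (0,0), (0,1), (0,2), (0,3), (0,4), (0,5), (0,6), (0,7), (0,8), (0,9), (0,10), (0,11) ...
Target (A=9, B=9) not in reachable set → no.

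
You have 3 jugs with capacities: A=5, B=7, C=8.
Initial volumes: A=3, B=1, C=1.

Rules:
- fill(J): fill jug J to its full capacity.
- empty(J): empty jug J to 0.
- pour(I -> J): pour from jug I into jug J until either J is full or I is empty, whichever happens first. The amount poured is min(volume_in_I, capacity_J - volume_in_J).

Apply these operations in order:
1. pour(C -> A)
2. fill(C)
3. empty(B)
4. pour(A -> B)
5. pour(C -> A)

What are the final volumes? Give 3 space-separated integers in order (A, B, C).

Answer: 5 4 3

Derivation:
Step 1: pour(C -> A) -> (A=4 B=1 C=0)
Step 2: fill(C) -> (A=4 B=1 C=8)
Step 3: empty(B) -> (A=4 B=0 C=8)
Step 4: pour(A -> B) -> (A=0 B=4 C=8)
Step 5: pour(C -> A) -> (A=5 B=4 C=3)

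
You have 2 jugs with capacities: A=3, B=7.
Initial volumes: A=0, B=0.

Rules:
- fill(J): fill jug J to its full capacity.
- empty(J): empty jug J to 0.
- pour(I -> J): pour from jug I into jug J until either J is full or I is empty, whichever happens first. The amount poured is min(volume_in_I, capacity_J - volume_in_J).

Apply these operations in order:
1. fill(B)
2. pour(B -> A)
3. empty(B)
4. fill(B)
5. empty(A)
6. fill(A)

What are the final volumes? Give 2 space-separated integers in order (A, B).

Answer: 3 7

Derivation:
Step 1: fill(B) -> (A=0 B=7)
Step 2: pour(B -> A) -> (A=3 B=4)
Step 3: empty(B) -> (A=3 B=0)
Step 4: fill(B) -> (A=3 B=7)
Step 5: empty(A) -> (A=0 B=7)
Step 6: fill(A) -> (A=3 B=7)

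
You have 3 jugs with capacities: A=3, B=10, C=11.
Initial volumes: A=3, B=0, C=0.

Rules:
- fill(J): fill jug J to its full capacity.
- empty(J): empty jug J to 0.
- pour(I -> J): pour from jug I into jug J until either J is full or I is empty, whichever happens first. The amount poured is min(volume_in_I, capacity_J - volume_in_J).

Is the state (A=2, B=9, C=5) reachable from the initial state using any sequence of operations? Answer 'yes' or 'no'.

BFS explored all 348 reachable states.
Reachable set includes: (0,0,0), (0,0,1), (0,0,2), (0,0,3), (0,0,4), (0,0,5), (0,0,6), (0,0,7), (0,0,8), (0,0,9), (0,0,10), (0,0,11) ...
Target (A=2, B=9, C=5) not in reachable set → no.

Answer: no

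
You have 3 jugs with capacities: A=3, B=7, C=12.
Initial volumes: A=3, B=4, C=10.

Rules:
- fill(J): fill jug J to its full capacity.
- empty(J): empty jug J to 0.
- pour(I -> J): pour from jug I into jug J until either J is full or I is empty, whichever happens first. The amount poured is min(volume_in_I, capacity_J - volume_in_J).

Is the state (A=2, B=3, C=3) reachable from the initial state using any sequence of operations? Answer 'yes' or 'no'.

BFS explored all 284 reachable states.
Reachable set includes: (0,0,0), (0,0,1), (0,0,2), (0,0,3), (0,0,4), (0,0,5), (0,0,6), (0,0,7), (0,0,8), (0,0,9), (0,0,10), (0,0,11) ...
Target (A=2, B=3, C=3) not in reachable set → no.

Answer: no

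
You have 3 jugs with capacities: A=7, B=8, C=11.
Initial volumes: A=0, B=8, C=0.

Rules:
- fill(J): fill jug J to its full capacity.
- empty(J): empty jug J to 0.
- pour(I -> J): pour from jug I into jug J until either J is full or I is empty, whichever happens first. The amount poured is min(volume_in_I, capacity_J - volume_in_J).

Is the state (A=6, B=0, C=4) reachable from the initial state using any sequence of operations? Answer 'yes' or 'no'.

Answer: yes

Derivation:
BFS from (A=0, B=8, C=0):
  1. fill(A) -> (A=7 B=8 C=0)
  2. empty(B) -> (A=7 B=0 C=0)
  3. fill(C) -> (A=7 B=0 C=11)
  4. pour(A -> B) -> (A=0 B=7 C=11)
  5. pour(C -> A) -> (A=7 B=7 C=4)
  6. pour(A -> B) -> (A=6 B=8 C=4)
  7. empty(B) -> (A=6 B=0 C=4)
Target reached → yes.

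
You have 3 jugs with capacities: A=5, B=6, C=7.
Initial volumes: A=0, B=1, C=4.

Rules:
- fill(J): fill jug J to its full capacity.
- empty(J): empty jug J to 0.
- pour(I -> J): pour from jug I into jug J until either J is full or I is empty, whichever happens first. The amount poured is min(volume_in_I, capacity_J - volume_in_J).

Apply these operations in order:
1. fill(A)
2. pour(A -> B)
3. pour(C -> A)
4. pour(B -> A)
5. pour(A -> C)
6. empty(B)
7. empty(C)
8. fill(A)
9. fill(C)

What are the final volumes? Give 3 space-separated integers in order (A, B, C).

Step 1: fill(A) -> (A=5 B=1 C=4)
Step 2: pour(A -> B) -> (A=0 B=6 C=4)
Step 3: pour(C -> A) -> (A=4 B=6 C=0)
Step 4: pour(B -> A) -> (A=5 B=5 C=0)
Step 5: pour(A -> C) -> (A=0 B=5 C=5)
Step 6: empty(B) -> (A=0 B=0 C=5)
Step 7: empty(C) -> (A=0 B=0 C=0)
Step 8: fill(A) -> (A=5 B=0 C=0)
Step 9: fill(C) -> (A=5 B=0 C=7)

Answer: 5 0 7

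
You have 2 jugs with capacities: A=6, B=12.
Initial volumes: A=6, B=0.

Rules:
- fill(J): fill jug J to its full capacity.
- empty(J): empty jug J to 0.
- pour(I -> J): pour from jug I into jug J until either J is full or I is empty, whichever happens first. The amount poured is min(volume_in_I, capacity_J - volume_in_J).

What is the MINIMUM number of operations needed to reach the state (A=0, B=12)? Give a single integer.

BFS from (A=6, B=0). One shortest path:
  1. empty(A) -> (A=0 B=0)
  2. fill(B) -> (A=0 B=12)
Reached target in 2 moves.

Answer: 2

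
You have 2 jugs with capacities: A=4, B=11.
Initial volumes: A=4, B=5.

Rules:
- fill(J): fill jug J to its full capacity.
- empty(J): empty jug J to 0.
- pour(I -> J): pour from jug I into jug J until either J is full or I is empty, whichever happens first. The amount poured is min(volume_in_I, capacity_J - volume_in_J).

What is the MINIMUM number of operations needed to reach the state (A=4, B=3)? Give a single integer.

BFS from (A=4, B=5). One shortest path:
  1. empty(A) -> (A=0 B=5)
  2. fill(B) -> (A=0 B=11)
  3. pour(B -> A) -> (A=4 B=7)
  4. empty(A) -> (A=0 B=7)
  5. pour(B -> A) -> (A=4 B=3)
Reached target in 5 moves.

Answer: 5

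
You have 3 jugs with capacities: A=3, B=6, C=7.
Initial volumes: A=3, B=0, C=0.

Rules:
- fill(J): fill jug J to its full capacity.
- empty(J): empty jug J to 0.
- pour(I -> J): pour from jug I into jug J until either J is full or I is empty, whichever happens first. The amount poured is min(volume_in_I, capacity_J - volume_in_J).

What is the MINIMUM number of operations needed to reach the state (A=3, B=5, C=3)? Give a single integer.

Answer: 7

Derivation:
BFS from (A=3, B=0, C=0). One shortest path:
  1. fill(B) -> (A=3 B=6 C=0)
  2. pour(B -> C) -> (A=3 B=0 C=6)
  3. fill(B) -> (A=3 B=6 C=6)
  4. pour(B -> C) -> (A=3 B=5 C=7)
  5. empty(C) -> (A=3 B=5 C=0)
  6. pour(A -> C) -> (A=0 B=5 C=3)
  7. fill(A) -> (A=3 B=5 C=3)
Reached target in 7 moves.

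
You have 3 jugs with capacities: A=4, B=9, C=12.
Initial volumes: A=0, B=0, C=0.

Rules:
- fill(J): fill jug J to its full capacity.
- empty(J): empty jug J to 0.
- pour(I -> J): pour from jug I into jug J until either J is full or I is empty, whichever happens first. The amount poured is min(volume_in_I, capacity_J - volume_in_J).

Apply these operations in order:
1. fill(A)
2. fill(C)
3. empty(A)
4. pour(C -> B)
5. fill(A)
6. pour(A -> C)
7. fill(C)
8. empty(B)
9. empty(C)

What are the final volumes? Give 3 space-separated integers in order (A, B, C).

Answer: 0 0 0

Derivation:
Step 1: fill(A) -> (A=4 B=0 C=0)
Step 2: fill(C) -> (A=4 B=0 C=12)
Step 3: empty(A) -> (A=0 B=0 C=12)
Step 4: pour(C -> B) -> (A=0 B=9 C=3)
Step 5: fill(A) -> (A=4 B=9 C=3)
Step 6: pour(A -> C) -> (A=0 B=9 C=7)
Step 7: fill(C) -> (A=0 B=9 C=12)
Step 8: empty(B) -> (A=0 B=0 C=12)
Step 9: empty(C) -> (A=0 B=0 C=0)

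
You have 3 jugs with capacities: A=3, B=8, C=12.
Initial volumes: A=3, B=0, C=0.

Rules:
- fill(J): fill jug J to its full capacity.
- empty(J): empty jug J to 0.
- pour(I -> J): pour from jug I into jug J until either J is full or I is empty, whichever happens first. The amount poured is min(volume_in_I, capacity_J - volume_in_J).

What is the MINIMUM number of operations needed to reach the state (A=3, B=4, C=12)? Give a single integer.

Answer: 4

Derivation:
BFS from (A=3, B=0, C=0). One shortest path:
  1. fill(B) -> (A=3 B=8 C=0)
  2. pour(B -> C) -> (A=3 B=0 C=8)
  3. fill(B) -> (A=3 B=8 C=8)
  4. pour(B -> C) -> (A=3 B=4 C=12)
Reached target in 4 moves.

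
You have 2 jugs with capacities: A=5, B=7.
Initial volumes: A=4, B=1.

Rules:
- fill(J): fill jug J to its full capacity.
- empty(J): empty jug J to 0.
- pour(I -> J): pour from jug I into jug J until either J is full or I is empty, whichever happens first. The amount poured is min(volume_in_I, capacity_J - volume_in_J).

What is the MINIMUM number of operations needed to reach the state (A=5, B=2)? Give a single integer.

BFS from (A=4, B=1). One shortest path:
  1. empty(A) -> (A=0 B=1)
  2. fill(B) -> (A=0 B=7)
  3. pour(B -> A) -> (A=5 B=2)
Reached target in 3 moves.

Answer: 3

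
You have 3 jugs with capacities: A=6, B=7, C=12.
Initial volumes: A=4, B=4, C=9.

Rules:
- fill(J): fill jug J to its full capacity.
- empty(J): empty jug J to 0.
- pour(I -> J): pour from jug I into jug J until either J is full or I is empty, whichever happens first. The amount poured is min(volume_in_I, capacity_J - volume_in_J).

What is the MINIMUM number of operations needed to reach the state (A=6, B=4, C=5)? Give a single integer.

BFS from (A=4, B=4, C=9). One shortest path:
  1. fill(A) -> (A=6 B=4 C=9)
  2. empty(B) -> (A=6 B=0 C=9)
  3. pour(A -> C) -> (A=3 B=0 C=12)
  4. pour(C -> B) -> (A=3 B=7 C=5)
  5. pour(B -> A) -> (A=6 B=4 C=5)
Reached target in 5 moves.

Answer: 5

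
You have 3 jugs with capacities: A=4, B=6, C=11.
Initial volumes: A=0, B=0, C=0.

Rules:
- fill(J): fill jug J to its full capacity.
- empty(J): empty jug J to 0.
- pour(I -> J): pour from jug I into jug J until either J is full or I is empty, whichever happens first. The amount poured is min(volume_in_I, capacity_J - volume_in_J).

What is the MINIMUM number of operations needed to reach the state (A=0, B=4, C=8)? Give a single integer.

BFS from (A=0, B=0, C=0). One shortest path:
  1. fill(A) -> (A=4 B=0 C=0)
  2. pour(A -> B) -> (A=0 B=4 C=0)
  3. fill(A) -> (A=4 B=4 C=0)
  4. pour(A -> C) -> (A=0 B=4 C=4)
  5. fill(A) -> (A=4 B=4 C=4)
  6. pour(A -> C) -> (A=0 B=4 C=8)
Reached target in 6 moves.

Answer: 6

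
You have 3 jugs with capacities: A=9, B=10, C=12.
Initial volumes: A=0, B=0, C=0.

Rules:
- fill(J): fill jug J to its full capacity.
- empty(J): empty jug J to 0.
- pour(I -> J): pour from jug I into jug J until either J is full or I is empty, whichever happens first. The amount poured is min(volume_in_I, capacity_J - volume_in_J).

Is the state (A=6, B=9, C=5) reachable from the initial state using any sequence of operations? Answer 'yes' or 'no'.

Answer: no

Derivation:
BFS explored all 638 reachable states.
Reachable set includes: (0,0,0), (0,0,1), (0,0,2), (0,0,3), (0,0,4), (0,0,5), (0,0,6), (0,0,7), (0,0,8), (0,0,9), (0,0,10), (0,0,11) ...
Target (A=6, B=9, C=5) not in reachable set → no.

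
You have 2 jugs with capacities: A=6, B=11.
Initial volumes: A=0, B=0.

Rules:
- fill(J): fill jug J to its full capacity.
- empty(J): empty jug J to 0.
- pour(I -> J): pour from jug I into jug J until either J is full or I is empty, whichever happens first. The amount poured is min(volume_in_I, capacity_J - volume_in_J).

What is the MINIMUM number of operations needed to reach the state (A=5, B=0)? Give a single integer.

BFS from (A=0, B=0). One shortest path:
  1. fill(B) -> (A=0 B=11)
  2. pour(B -> A) -> (A=6 B=5)
  3. empty(A) -> (A=0 B=5)
  4. pour(B -> A) -> (A=5 B=0)
Reached target in 4 moves.

Answer: 4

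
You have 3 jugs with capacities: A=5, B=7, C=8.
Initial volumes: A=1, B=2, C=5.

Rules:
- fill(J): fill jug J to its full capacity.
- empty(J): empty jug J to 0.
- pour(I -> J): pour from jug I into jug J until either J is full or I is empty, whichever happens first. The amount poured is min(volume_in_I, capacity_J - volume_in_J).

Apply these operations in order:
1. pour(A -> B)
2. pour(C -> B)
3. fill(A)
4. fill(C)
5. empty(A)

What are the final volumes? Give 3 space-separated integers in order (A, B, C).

Answer: 0 7 8

Derivation:
Step 1: pour(A -> B) -> (A=0 B=3 C=5)
Step 2: pour(C -> B) -> (A=0 B=7 C=1)
Step 3: fill(A) -> (A=5 B=7 C=1)
Step 4: fill(C) -> (A=5 B=7 C=8)
Step 5: empty(A) -> (A=0 B=7 C=8)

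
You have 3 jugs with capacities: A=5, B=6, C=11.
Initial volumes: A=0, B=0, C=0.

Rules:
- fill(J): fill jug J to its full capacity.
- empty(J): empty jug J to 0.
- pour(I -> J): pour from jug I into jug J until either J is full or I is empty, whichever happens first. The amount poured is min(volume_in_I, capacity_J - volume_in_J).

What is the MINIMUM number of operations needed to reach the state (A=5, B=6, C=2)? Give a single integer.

Answer: 8

Derivation:
BFS from (A=0, B=0, C=0). One shortest path:
  1. fill(B) -> (A=0 B=6 C=0)
  2. pour(B -> A) -> (A=5 B=1 C=0)
  3. empty(A) -> (A=0 B=1 C=0)
  4. pour(B -> A) -> (A=1 B=0 C=0)
  5. fill(B) -> (A=1 B=6 C=0)
  6. pour(B -> A) -> (A=5 B=2 C=0)
  7. pour(B -> C) -> (A=5 B=0 C=2)
  8. fill(B) -> (A=5 B=6 C=2)
Reached target in 8 moves.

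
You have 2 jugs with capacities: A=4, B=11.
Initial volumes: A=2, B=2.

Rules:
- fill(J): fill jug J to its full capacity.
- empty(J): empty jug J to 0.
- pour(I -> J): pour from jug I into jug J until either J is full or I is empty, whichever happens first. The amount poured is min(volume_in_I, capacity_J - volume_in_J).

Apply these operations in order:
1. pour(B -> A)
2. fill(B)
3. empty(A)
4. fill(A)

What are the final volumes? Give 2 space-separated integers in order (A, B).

Answer: 4 11

Derivation:
Step 1: pour(B -> A) -> (A=4 B=0)
Step 2: fill(B) -> (A=4 B=11)
Step 3: empty(A) -> (A=0 B=11)
Step 4: fill(A) -> (A=4 B=11)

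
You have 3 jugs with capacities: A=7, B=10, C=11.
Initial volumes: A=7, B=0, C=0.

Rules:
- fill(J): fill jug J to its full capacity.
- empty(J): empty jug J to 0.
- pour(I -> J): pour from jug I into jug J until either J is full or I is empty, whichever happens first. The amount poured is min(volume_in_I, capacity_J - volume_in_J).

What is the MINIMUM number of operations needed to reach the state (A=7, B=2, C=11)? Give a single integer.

Answer: 6

Derivation:
BFS from (A=7, B=0, C=0). One shortest path:
  1. empty(A) -> (A=0 B=0 C=0)
  2. fill(B) -> (A=0 B=10 C=0)
  3. pour(B -> A) -> (A=7 B=3 C=0)
  4. pour(B -> C) -> (A=7 B=0 C=3)
  5. fill(B) -> (A=7 B=10 C=3)
  6. pour(B -> C) -> (A=7 B=2 C=11)
Reached target in 6 moves.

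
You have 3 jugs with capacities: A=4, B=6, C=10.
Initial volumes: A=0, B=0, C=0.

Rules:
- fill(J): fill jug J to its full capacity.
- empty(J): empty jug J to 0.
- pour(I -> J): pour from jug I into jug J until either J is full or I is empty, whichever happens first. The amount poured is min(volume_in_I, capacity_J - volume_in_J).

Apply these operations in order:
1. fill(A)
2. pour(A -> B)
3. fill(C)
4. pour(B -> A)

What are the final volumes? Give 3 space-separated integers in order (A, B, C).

Step 1: fill(A) -> (A=4 B=0 C=0)
Step 2: pour(A -> B) -> (A=0 B=4 C=0)
Step 3: fill(C) -> (A=0 B=4 C=10)
Step 4: pour(B -> A) -> (A=4 B=0 C=10)

Answer: 4 0 10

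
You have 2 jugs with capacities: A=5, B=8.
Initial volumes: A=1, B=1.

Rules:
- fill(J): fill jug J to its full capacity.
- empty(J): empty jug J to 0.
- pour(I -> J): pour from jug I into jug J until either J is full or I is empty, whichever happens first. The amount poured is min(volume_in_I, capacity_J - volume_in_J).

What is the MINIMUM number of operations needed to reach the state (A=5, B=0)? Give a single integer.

BFS from (A=1, B=1). One shortest path:
  1. fill(A) -> (A=5 B=1)
  2. empty(B) -> (A=5 B=0)
Reached target in 2 moves.

Answer: 2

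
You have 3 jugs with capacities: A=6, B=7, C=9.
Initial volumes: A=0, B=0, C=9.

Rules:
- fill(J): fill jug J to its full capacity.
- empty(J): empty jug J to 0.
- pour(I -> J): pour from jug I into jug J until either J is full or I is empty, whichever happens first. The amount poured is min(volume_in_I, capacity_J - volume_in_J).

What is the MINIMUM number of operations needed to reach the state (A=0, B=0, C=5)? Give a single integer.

Answer: 6

Derivation:
BFS from (A=0, B=0, C=9). One shortest path:
  1. pour(C -> A) -> (A=6 B=0 C=3)
  2. empty(A) -> (A=0 B=0 C=3)
  3. pour(C -> B) -> (A=0 B=3 C=0)
  4. fill(C) -> (A=0 B=3 C=9)
  5. pour(C -> B) -> (A=0 B=7 C=5)
  6. empty(B) -> (A=0 B=0 C=5)
Reached target in 6 moves.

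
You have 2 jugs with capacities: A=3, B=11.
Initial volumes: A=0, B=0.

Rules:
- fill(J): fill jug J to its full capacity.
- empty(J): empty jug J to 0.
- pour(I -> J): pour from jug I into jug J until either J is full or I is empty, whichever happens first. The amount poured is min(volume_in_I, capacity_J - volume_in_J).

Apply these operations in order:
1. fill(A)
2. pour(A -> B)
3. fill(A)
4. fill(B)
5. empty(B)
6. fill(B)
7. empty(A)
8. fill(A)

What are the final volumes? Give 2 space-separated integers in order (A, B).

Step 1: fill(A) -> (A=3 B=0)
Step 2: pour(A -> B) -> (A=0 B=3)
Step 3: fill(A) -> (A=3 B=3)
Step 4: fill(B) -> (A=3 B=11)
Step 5: empty(B) -> (A=3 B=0)
Step 6: fill(B) -> (A=3 B=11)
Step 7: empty(A) -> (A=0 B=11)
Step 8: fill(A) -> (A=3 B=11)

Answer: 3 11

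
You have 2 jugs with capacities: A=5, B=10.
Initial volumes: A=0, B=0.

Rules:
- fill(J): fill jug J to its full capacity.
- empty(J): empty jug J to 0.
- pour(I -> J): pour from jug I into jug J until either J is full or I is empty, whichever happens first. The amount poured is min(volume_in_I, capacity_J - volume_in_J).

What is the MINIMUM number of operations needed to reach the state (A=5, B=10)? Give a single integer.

Answer: 2

Derivation:
BFS from (A=0, B=0). One shortest path:
  1. fill(A) -> (A=5 B=0)
  2. fill(B) -> (A=5 B=10)
Reached target in 2 moves.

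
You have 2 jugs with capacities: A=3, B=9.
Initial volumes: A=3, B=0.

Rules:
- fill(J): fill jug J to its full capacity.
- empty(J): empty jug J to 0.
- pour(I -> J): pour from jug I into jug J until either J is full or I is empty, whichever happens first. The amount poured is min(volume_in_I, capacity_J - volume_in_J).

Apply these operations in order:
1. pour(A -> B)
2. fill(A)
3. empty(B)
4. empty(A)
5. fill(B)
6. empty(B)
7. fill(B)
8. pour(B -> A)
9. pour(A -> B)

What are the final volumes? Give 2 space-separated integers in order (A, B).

Answer: 0 9

Derivation:
Step 1: pour(A -> B) -> (A=0 B=3)
Step 2: fill(A) -> (A=3 B=3)
Step 3: empty(B) -> (A=3 B=0)
Step 4: empty(A) -> (A=0 B=0)
Step 5: fill(B) -> (A=0 B=9)
Step 6: empty(B) -> (A=0 B=0)
Step 7: fill(B) -> (A=0 B=9)
Step 8: pour(B -> A) -> (A=3 B=6)
Step 9: pour(A -> B) -> (A=0 B=9)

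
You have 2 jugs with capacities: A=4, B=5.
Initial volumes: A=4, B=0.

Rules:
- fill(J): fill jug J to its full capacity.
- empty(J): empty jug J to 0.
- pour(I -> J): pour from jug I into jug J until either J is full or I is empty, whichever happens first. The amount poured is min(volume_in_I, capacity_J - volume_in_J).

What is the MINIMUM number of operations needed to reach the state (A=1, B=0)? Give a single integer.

Answer: 5

Derivation:
BFS from (A=4, B=0). One shortest path:
  1. empty(A) -> (A=0 B=0)
  2. fill(B) -> (A=0 B=5)
  3. pour(B -> A) -> (A=4 B=1)
  4. empty(A) -> (A=0 B=1)
  5. pour(B -> A) -> (A=1 B=0)
Reached target in 5 moves.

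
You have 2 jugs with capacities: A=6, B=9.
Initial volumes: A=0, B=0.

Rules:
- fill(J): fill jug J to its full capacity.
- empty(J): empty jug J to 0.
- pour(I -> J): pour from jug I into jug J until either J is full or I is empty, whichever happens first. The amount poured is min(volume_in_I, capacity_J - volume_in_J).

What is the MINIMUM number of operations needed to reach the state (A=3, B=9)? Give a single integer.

Answer: 4

Derivation:
BFS from (A=0, B=0). One shortest path:
  1. fill(A) -> (A=6 B=0)
  2. pour(A -> B) -> (A=0 B=6)
  3. fill(A) -> (A=6 B=6)
  4. pour(A -> B) -> (A=3 B=9)
Reached target in 4 moves.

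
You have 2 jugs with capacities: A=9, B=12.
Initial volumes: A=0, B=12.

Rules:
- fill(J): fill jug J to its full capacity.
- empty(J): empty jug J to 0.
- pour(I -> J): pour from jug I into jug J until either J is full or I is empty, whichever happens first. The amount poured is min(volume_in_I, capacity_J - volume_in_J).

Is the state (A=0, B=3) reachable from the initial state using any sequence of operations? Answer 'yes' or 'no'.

Answer: yes

Derivation:
BFS from (A=0, B=12):
  1. pour(B -> A) -> (A=9 B=3)
  2. empty(A) -> (A=0 B=3)
Target reached → yes.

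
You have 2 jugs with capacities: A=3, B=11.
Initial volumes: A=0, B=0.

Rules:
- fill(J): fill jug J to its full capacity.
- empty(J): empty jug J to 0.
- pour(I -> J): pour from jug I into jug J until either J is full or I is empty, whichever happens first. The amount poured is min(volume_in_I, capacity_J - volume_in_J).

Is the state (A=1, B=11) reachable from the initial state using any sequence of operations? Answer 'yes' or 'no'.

BFS from (A=0, B=0):
  1. fill(A) -> (A=3 B=0)
  2. pour(A -> B) -> (A=0 B=3)
  3. fill(A) -> (A=3 B=3)
  4. pour(A -> B) -> (A=0 B=6)
  5. fill(A) -> (A=3 B=6)
  6. pour(A -> B) -> (A=0 B=9)
  7. fill(A) -> (A=3 B=9)
  8. pour(A -> B) -> (A=1 B=11)
Target reached → yes.

Answer: yes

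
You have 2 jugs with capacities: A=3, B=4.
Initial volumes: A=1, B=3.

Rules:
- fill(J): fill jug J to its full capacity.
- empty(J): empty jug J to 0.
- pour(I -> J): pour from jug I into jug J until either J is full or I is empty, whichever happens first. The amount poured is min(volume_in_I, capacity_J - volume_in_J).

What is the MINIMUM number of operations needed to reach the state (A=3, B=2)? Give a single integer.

Answer: 2

Derivation:
BFS from (A=1, B=3). One shortest path:
  1. fill(B) -> (A=1 B=4)
  2. pour(B -> A) -> (A=3 B=2)
Reached target in 2 moves.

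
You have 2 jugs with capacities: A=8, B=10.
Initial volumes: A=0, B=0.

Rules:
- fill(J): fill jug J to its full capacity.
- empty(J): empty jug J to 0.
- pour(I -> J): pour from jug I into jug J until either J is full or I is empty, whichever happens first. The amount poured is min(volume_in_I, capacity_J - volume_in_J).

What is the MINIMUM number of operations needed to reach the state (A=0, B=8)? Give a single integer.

Answer: 2

Derivation:
BFS from (A=0, B=0). One shortest path:
  1. fill(A) -> (A=8 B=0)
  2. pour(A -> B) -> (A=0 B=8)
Reached target in 2 moves.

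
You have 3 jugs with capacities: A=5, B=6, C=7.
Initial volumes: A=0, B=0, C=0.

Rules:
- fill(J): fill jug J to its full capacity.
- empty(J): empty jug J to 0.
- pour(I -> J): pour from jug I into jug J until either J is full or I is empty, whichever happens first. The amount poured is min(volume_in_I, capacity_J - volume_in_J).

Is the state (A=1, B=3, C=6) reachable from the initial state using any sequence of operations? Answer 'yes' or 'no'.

Answer: no

Derivation:
BFS explored all 216 reachable states.
Reachable set includes: (0,0,0), (0,0,1), (0,0,2), (0,0,3), (0,0,4), (0,0,5), (0,0,6), (0,0,7), (0,1,0), (0,1,1), (0,1,2), (0,1,3) ...
Target (A=1, B=3, C=6) not in reachable set → no.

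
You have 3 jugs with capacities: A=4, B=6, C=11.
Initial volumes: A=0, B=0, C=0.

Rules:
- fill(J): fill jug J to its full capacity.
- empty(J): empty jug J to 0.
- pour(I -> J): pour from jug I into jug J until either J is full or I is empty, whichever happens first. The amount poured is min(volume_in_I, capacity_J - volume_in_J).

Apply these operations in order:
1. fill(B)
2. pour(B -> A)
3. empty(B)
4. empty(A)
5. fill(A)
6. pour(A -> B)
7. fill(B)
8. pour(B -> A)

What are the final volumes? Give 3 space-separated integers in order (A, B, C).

Step 1: fill(B) -> (A=0 B=6 C=0)
Step 2: pour(B -> A) -> (A=4 B=2 C=0)
Step 3: empty(B) -> (A=4 B=0 C=0)
Step 4: empty(A) -> (A=0 B=0 C=0)
Step 5: fill(A) -> (A=4 B=0 C=0)
Step 6: pour(A -> B) -> (A=0 B=4 C=0)
Step 7: fill(B) -> (A=0 B=6 C=0)
Step 8: pour(B -> A) -> (A=4 B=2 C=0)

Answer: 4 2 0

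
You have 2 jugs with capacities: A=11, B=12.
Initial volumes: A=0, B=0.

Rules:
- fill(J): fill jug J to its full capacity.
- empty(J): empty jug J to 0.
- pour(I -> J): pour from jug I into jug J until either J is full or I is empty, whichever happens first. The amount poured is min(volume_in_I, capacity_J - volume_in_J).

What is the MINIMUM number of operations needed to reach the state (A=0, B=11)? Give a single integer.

Answer: 2

Derivation:
BFS from (A=0, B=0). One shortest path:
  1. fill(A) -> (A=11 B=0)
  2. pour(A -> B) -> (A=0 B=11)
Reached target in 2 moves.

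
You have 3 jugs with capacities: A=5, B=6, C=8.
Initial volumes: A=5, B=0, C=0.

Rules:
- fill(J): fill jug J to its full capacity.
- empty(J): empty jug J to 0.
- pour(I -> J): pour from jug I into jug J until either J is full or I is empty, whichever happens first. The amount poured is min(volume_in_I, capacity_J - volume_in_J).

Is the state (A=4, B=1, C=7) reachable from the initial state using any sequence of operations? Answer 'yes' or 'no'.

Answer: no

Derivation:
BFS explored all 238 reachable states.
Reachable set includes: (0,0,0), (0,0,1), (0,0,2), (0,0,3), (0,0,4), (0,0,5), (0,0,6), (0,0,7), (0,0,8), (0,1,0), (0,1,1), (0,1,2) ...
Target (A=4, B=1, C=7) not in reachable set → no.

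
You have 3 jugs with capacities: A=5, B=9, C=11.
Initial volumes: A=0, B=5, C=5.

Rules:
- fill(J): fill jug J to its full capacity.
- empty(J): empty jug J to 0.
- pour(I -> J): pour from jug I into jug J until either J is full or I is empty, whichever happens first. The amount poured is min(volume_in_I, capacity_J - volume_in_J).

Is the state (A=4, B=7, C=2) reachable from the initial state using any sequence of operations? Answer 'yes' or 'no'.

BFS explored all 400 reachable states.
Reachable set includes: (0,0,0), (0,0,1), (0,0,2), (0,0,3), (0,0,4), (0,0,5), (0,0,6), (0,0,7), (0,0,8), (0,0,9), (0,0,10), (0,0,11) ...
Target (A=4, B=7, C=2) not in reachable set → no.

Answer: no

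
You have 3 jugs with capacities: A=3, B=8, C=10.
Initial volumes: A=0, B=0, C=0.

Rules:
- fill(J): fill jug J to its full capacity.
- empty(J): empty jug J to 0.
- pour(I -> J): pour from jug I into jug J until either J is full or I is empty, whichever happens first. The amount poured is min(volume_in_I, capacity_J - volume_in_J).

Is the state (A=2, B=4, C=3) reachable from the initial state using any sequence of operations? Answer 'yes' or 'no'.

BFS explored all 270 reachable states.
Reachable set includes: (0,0,0), (0,0,1), (0,0,2), (0,0,3), (0,0,4), (0,0,5), (0,0,6), (0,0,7), (0,0,8), (0,0,9), (0,0,10), (0,1,0) ...
Target (A=2, B=4, C=3) not in reachable set → no.

Answer: no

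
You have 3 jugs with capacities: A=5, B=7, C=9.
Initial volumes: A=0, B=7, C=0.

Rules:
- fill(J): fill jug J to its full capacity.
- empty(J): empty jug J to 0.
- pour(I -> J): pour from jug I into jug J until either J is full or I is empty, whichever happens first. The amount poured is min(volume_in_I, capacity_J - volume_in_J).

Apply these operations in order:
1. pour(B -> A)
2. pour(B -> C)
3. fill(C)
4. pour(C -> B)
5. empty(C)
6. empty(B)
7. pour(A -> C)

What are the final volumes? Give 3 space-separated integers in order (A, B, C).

Step 1: pour(B -> A) -> (A=5 B=2 C=0)
Step 2: pour(B -> C) -> (A=5 B=0 C=2)
Step 3: fill(C) -> (A=5 B=0 C=9)
Step 4: pour(C -> B) -> (A=5 B=7 C=2)
Step 5: empty(C) -> (A=5 B=7 C=0)
Step 6: empty(B) -> (A=5 B=0 C=0)
Step 7: pour(A -> C) -> (A=0 B=0 C=5)

Answer: 0 0 5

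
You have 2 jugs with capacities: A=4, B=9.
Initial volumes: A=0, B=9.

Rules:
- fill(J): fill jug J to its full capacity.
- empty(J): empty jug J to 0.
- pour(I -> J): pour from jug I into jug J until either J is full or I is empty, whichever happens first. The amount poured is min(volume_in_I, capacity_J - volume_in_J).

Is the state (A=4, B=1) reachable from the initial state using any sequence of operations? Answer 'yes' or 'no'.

BFS from (A=0, B=9):
  1. pour(B -> A) -> (A=4 B=5)
  2. empty(A) -> (A=0 B=5)
  3. pour(B -> A) -> (A=4 B=1)
Target reached → yes.

Answer: yes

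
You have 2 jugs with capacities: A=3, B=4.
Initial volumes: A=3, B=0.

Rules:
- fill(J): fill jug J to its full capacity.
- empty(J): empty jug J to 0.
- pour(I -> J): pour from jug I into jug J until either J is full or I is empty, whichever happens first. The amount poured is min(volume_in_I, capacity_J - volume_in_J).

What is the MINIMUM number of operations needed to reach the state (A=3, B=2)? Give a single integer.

BFS from (A=3, B=0). One shortest path:
  1. pour(A -> B) -> (A=0 B=3)
  2. fill(A) -> (A=3 B=3)
  3. pour(A -> B) -> (A=2 B=4)
  4. empty(B) -> (A=2 B=0)
  5. pour(A -> B) -> (A=0 B=2)
  6. fill(A) -> (A=3 B=2)
Reached target in 6 moves.

Answer: 6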